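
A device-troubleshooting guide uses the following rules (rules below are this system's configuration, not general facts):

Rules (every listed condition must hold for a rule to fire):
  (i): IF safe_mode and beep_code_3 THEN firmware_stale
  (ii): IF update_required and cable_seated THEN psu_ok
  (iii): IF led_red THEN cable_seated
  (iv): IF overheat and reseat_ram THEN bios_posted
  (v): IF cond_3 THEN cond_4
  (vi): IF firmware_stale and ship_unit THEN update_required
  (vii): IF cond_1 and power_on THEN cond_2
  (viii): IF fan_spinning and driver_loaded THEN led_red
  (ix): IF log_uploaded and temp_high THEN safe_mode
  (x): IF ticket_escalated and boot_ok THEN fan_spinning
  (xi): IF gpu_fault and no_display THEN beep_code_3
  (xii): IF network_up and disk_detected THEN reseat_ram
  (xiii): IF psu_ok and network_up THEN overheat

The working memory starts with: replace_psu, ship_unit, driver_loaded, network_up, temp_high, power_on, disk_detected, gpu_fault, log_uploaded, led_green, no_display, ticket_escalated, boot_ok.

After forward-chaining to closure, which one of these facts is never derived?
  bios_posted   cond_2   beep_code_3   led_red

cond_2

[1] (ix) [IF log_uploaded and temp_high THEN safe_mode]; (x) [IF ticket_escalated and boot_ok THEN fan_spinning]; (xi) [IF gpu_fault and no_display THEN beep_code_3]; (xii) [IF network_up and disk_detected THEN reseat_ram]. ⇒ new: safe_mode, fan_spinning, beep_code_3, reseat_ram.
[2] (i) [IF safe_mode and beep_code_3 THEN firmware_stale]; (viii) [IF fan_spinning and driver_loaded THEN led_red]. ⇒ new: firmware_stale, led_red.
[3] (iii) [IF led_red THEN cable_seated]; (vi) [IF firmware_stale and ship_unit THEN update_required]. ⇒ new: cable_seated, update_required.
[4] (ii) [IF update_required and cable_seated THEN psu_ok]. ⇒ new: psu_ok.
[5] (xiii) [IF psu_ok and network_up THEN overheat]. ⇒ new: overheat.
[6] (iv) [IF overheat and reseat_ram THEN bios_posted]. ⇒ new: bios_posted.
Derived: bios_posted (round 6), beep_code_3 (round 1), led_red (round 2). cond_2 never appears in any round.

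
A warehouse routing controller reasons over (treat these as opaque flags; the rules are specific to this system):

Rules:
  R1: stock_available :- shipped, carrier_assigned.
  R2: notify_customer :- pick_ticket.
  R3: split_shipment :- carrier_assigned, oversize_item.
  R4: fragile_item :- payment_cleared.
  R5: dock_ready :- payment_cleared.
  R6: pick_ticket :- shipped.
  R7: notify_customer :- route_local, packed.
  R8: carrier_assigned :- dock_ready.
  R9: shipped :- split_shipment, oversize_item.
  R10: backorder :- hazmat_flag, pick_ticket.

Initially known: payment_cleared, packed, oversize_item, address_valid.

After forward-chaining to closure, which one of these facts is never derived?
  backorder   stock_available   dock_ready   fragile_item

Round 1: R4 [fragile_item :- payment_cleared.]; R5 [dock_ready :- payment_cleared.]. Adds fragile_item, dock_ready.
Round 2: R8 [carrier_assigned :- dock_ready.]. Adds carrier_assigned.
Round 3: R3 [split_shipment :- carrier_assigned, oversize_item.]. Adds split_shipment.
Round 4: R9 [shipped :- split_shipment, oversize_item.]. Adds shipped.
Round 5: R1 [stock_available :- shipped, carrier_assigned.]; R6 [pick_ticket :- shipped.]. Adds stock_available, pick_ticket.
Round 6: R2 [notify_customer :- pick_ticket.]. Adds notify_customer.
Derived: fragile_item (round 1), dock_ready (round 1), stock_available (round 5). backorder never appears in any round.

backorder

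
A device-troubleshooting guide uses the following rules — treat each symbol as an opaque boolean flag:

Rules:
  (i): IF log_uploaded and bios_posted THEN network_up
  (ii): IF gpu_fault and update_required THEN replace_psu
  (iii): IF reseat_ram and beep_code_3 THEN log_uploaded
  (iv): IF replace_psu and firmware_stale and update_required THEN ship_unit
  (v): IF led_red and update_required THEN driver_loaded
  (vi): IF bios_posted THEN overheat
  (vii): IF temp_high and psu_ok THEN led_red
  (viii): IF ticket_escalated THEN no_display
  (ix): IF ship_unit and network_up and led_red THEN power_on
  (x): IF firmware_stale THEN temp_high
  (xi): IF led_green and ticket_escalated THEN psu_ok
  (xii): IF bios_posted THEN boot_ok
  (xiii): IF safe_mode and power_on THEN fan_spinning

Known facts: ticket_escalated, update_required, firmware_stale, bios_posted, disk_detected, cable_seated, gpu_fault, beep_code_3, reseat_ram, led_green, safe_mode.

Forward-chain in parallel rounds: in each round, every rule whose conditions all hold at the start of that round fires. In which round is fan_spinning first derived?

4

Round 1 fires (ii), (iii), (vi), (viii), (x), (xi), (xii), giving replace_psu, log_uploaded, overheat, no_display, temp_high, psu_ok, boot_ok.
Round 2 fires (i), (iv), (vii), giving network_up, ship_unit, led_red.
Round 3 fires (v), (ix), giving driver_loaded, power_on.
Round 4 fires (xiii), giving fan_spinning.
fan_spinning first appears in round 4.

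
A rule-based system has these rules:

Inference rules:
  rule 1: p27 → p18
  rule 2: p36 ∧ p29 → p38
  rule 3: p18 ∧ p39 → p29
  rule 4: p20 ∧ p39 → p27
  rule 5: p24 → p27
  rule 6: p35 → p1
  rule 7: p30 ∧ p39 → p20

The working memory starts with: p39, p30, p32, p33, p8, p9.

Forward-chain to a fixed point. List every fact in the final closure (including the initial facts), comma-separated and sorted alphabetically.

p18, p20, p27, p29, p30, p32, p33, p39, p8, p9

Round 1: rule 7 [p30 ∧ p39 → p20]. New: p20.
Round 2: rule 4 [p20 ∧ p39 → p27]. New: p27.
Round 3: rule 1 [p27 → p18]. New: p18.
Round 4: rule 3 [p18 ∧ p39 → p29]. New: p29.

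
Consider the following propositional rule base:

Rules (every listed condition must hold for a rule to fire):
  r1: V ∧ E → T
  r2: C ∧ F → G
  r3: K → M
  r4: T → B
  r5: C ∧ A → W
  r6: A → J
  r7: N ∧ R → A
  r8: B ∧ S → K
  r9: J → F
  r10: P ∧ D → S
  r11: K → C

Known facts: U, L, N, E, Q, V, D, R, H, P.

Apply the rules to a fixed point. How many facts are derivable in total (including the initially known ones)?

21

[1] r1 [V ∧ E → T]; r7 [N ∧ R → A]; r10 [P ∧ D → S]. ⇒ new: T, A, S.
[2] r4 [T → B]; r6 [A → J]. ⇒ new: B, J.
[3] r8 [B ∧ S → K]; r9 [J → F]. ⇒ new: K, F.
[4] r3 [K → M]; r11 [K → C]. ⇒ new: M, C.
[5] r2 [C ∧ F → G]; r5 [C ∧ A → W]. ⇒ new: G, W.
Closure: {A, B, C, D, E, F, G, H, J, K, L, M, N, P, Q, R, S, T, U, V, W} — 21 facts.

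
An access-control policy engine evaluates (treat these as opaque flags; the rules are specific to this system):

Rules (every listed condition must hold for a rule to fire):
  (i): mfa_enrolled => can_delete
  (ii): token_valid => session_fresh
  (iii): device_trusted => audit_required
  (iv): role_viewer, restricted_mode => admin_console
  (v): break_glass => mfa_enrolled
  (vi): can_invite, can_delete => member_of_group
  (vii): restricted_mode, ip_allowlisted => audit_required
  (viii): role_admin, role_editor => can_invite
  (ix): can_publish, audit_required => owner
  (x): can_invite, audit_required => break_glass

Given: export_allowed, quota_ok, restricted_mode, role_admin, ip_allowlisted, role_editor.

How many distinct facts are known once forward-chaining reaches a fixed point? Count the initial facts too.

12

[1] (vii) [restricted_mode, ip_allowlisted => audit_required]; (viii) [role_admin, role_editor => can_invite]. ⇒ new: audit_required, can_invite.
[2] (x) [can_invite, audit_required => break_glass]. ⇒ new: break_glass.
[3] (v) [break_glass => mfa_enrolled]. ⇒ new: mfa_enrolled.
[4] (i) [mfa_enrolled => can_delete]. ⇒ new: can_delete.
[5] (vi) [can_invite, can_delete => member_of_group]. ⇒ new: member_of_group.
Closure: {audit_required, break_glass, can_delete, can_invite, export_allowed, ip_allowlisted, member_of_group, mfa_enrolled, quota_ok, restricted_mode, role_admin, role_editor} — 12 facts.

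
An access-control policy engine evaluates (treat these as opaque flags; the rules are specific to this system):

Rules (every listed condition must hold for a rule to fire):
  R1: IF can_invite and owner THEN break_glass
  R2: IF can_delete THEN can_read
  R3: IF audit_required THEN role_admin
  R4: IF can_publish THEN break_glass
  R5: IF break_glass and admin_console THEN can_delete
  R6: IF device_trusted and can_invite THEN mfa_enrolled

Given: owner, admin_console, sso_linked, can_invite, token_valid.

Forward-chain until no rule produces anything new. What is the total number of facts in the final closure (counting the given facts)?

Round 1 fires R1, giving break_glass.
Round 2 fires R5, giving can_delete.
Round 3 fires R2, giving can_read.
Closure: {admin_console, break_glass, can_delete, can_invite, can_read, owner, sso_linked, token_valid} — 8 facts.

8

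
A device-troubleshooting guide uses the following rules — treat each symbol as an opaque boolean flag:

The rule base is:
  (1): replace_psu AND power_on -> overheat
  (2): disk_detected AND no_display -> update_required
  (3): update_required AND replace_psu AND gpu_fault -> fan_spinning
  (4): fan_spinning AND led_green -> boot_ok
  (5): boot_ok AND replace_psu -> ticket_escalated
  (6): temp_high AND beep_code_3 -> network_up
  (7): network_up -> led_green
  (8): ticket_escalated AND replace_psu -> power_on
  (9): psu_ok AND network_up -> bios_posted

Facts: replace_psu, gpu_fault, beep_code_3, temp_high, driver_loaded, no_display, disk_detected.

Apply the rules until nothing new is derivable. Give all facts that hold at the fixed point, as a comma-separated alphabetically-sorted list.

beep_code_3, boot_ok, disk_detected, driver_loaded, fan_spinning, gpu_fault, led_green, network_up, no_display, overheat, power_on, replace_psu, temp_high, ticket_escalated, update_required

Round 1: (2) [disk_detected AND no_display -> update_required]; (6) [temp_high AND beep_code_3 -> network_up]. Adds update_required, network_up.
Round 2: (3) [update_required AND replace_psu AND gpu_fault -> fan_spinning]; (7) [network_up -> led_green]. Adds fan_spinning, led_green.
Round 3: (4) [fan_spinning AND led_green -> boot_ok]. Adds boot_ok.
Round 4: (5) [boot_ok AND replace_psu -> ticket_escalated]. Adds ticket_escalated.
Round 5: (8) [ticket_escalated AND replace_psu -> power_on]. Adds power_on.
Round 6: (1) [replace_psu AND power_on -> overheat]. Adds overheat.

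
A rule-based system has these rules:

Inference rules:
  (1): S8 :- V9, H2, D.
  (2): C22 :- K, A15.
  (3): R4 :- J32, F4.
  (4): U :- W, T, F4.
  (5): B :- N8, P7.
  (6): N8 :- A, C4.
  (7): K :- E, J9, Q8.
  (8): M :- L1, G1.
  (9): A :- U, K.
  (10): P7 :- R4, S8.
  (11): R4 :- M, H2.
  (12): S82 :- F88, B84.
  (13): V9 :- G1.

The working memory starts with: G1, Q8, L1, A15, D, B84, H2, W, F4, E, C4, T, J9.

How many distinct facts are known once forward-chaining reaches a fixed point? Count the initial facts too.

24

[1] (4) [U :- W, T, F4.]; (7) [K :- E, J9, Q8.]; (8) [M :- L1, G1.]; (13) [V9 :- G1.]. ⇒ new: U, K, M, V9.
[2] (1) [S8 :- V9, H2, D.]; (2) [C22 :- K, A15.]; (9) [A :- U, K.]; (11) [R4 :- M, H2.]. ⇒ new: S8, C22, A, R4.
[3] (6) [N8 :- A, C4.]; (10) [P7 :- R4, S8.]. ⇒ new: N8, P7.
[4] (5) [B :- N8, P7.]. ⇒ new: B.
Closure: {A, A15, B, B84, C22, C4, D, E, F4, G1, H2, J9, K, L1, M, N8, P7, Q8, R4, S8, T, U, V9, W} — 24 facts.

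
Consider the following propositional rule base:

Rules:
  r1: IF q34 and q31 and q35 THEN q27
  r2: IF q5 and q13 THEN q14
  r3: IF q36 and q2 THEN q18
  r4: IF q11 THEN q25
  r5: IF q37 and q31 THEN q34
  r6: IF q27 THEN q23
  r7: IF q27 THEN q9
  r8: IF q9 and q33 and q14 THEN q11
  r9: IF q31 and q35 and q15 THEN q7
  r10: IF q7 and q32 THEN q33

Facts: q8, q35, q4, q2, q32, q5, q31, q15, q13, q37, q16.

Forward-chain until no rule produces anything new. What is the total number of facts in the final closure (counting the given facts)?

Round 1 fires r2, r5, r9, giving q14, q34, q7.
Round 2 fires r1, r10, giving q27, q33.
Round 3 fires r6, r7, giving q23, q9.
Round 4 fires r8, giving q11.
Round 5 fires r4, giving q25.
Closure: {q11, q13, q14, q15, q16, q2, q23, q25, q27, q31, q32, q33, q34, q35, q37, q4, q5, q7, q8, q9} — 20 facts.

20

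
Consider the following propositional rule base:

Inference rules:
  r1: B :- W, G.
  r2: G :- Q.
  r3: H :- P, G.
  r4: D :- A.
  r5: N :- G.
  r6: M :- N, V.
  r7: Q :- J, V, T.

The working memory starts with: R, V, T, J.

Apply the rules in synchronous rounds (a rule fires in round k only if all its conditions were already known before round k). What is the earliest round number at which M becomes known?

Round 1: r7 [Q :- J, V, T.]. Adds Q.
Round 2: r2 [G :- Q.]. Adds G.
Round 3: r5 [N :- G.]. Adds N.
Round 4: r6 [M :- N, V.]. Adds M.
M first appears in round 4.

4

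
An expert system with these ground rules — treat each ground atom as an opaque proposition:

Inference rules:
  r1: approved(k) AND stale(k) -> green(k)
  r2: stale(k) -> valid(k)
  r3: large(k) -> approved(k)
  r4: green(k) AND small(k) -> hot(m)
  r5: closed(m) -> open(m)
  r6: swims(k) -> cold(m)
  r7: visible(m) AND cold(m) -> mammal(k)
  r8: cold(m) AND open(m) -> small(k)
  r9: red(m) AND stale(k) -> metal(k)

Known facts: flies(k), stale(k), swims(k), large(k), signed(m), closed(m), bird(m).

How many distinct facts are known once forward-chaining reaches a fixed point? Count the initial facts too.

Round 1 fires r2, r3, r5, r6, giving valid(k), approved(k), open(m), cold(m).
Round 2 fires r1, r8, giving green(k), small(k).
Round 3 fires r4, giving hot(m).
Closure: {approved(k), bird(m), closed(m), cold(m), flies(k), green(k), hot(m), large(k), open(m), signed(m), small(k), stale(k), swims(k), valid(k)} — 14 facts.

14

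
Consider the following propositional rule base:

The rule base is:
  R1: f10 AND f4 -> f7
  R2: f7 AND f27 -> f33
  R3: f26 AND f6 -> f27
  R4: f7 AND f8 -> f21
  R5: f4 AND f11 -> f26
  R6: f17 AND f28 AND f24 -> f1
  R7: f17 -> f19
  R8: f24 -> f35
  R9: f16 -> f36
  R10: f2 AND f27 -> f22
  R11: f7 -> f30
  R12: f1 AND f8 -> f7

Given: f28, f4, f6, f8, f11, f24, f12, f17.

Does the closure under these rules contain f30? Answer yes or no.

[1] R5 [f4 AND f11 -> f26]; R6 [f17 AND f28 AND f24 -> f1]; R7 [f17 -> f19]; R8 [f24 -> f35]. ⇒ new: f26, f1, f19, f35.
[2] R3 [f26 AND f6 -> f27]; R12 [f1 AND f8 -> f7]. ⇒ new: f27, f7.
[3] R2 [f7 AND f27 -> f33]; R4 [f7 AND f8 -> f21]; R11 [f7 -> f30]. ⇒ new: f33, f21, f30.
f30 appears in round 3, so it is derivable.

yes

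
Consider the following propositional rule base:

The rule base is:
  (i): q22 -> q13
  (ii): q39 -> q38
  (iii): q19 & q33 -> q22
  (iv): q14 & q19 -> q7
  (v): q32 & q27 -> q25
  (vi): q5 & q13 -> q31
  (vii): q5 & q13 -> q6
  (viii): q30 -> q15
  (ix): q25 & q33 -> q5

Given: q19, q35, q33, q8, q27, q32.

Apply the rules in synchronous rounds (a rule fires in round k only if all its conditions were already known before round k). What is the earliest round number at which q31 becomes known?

Round 1 — (iii), (v), derive q22, q25.
Round 2 — (i), (ix), derive q13, q5.
Round 3 — (vi), (vii), derive q31, q6.
q31 first appears in round 3.

3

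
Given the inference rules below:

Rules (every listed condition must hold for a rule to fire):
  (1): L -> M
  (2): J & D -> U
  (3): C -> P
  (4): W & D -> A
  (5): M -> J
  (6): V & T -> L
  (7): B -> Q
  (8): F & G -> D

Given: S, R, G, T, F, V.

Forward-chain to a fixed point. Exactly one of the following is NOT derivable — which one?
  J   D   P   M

Round 1 — (6), (8), derive L, D.
Round 2 — (1), derive M.
Round 3 — (5), derive J.
Round 4 — (2), derive U.
Derived: M (round 2), J (round 3), D (round 1). P never appears in any round.

P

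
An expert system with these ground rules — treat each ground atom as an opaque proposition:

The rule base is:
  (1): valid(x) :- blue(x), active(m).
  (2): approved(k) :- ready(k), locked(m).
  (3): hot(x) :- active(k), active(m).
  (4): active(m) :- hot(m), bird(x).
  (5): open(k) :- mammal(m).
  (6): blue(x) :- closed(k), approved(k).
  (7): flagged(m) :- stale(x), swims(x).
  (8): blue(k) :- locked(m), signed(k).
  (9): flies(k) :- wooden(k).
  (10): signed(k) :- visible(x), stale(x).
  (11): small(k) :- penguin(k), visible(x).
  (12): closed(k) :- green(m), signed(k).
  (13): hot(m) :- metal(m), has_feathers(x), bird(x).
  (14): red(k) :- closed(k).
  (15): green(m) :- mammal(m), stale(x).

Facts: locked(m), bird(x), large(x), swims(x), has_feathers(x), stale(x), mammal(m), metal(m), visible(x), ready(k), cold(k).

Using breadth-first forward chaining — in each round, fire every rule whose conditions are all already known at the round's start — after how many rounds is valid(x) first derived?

Round 1 fires (2), (5), (7), (10), (13), (15), giving approved(k), open(k), flagged(m), signed(k), hot(m), green(m).
Round 2 fires (4), (8), (12), giving active(m), blue(k), closed(k).
Round 3 fires (6), (14), giving blue(x), red(k).
Round 4 fires (1), giving valid(x).
valid(x) first appears in round 4.

4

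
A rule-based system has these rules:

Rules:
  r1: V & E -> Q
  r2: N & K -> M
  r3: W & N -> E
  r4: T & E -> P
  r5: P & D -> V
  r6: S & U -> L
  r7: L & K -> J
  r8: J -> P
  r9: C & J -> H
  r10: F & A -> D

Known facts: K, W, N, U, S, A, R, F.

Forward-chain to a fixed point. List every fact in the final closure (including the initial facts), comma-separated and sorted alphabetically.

Round 1: r2 [N & K -> M]; r3 [W & N -> E]; r6 [S & U -> L]; r10 [F & A -> D]. New: M, E, L, D.
Round 2: r7 [L & K -> J]. New: J.
Round 3: r8 [J -> P]. New: P.
Round 4: r5 [P & D -> V]. New: V.
Round 5: r1 [V & E -> Q]. New: Q.

A, D, E, F, J, K, L, M, N, P, Q, R, S, U, V, W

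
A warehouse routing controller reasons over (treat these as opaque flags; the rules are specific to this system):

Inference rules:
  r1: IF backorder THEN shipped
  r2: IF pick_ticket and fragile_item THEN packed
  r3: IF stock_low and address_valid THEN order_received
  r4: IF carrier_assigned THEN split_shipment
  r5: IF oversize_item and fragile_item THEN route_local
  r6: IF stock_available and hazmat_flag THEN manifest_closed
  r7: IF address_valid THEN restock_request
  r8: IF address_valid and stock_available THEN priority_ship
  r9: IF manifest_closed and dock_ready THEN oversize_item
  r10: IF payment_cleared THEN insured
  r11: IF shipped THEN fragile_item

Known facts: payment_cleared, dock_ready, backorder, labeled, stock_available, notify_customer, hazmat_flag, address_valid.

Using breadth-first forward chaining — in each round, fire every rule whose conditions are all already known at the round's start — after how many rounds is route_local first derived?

3

[1] r1 [IF backorder THEN shipped]; r6 [IF stock_available and hazmat_flag THEN manifest_closed]; r7 [IF address_valid THEN restock_request]; r8 [IF address_valid and stock_available THEN priority_ship]; r10 [IF payment_cleared THEN insured]. ⇒ new: shipped, manifest_closed, restock_request, priority_ship, insured.
[2] r9 [IF manifest_closed and dock_ready THEN oversize_item]; r11 [IF shipped THEN fragile_item]. ⇒ new: oversize_item, fragile_item.
[3] r5 [IF oversize_item and fragile_item THEN route_local]. ⇒ new: route_local.
route_local first appears in round 3.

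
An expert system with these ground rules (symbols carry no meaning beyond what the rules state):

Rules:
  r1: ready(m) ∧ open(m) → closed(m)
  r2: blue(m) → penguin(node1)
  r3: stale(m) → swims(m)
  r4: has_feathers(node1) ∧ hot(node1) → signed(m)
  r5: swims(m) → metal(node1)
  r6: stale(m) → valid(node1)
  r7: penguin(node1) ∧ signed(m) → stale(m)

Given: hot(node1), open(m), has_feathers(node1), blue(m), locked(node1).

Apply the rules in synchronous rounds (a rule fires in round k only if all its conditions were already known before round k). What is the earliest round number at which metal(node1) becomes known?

4

Round 1: r2 [blue(m) → penguin(node1)]; r4 [has_feathers(node1) ∧ hot(node1) → signed(m)]. New: penguin(node1), signed(m).
Round 2: r7 [penguin(node1) ∧ signed(m) → stale(m)]. New: stale(m).
Round 3: r3 [stale(m) → swims(m)]; r6 [stale(m) → valid(node1)]. New: swims(m), valid(node1).
Round 4: r5 [swims(m) → metal(node1)]. New: metal(node1).
metal(node1) first appears in round 4.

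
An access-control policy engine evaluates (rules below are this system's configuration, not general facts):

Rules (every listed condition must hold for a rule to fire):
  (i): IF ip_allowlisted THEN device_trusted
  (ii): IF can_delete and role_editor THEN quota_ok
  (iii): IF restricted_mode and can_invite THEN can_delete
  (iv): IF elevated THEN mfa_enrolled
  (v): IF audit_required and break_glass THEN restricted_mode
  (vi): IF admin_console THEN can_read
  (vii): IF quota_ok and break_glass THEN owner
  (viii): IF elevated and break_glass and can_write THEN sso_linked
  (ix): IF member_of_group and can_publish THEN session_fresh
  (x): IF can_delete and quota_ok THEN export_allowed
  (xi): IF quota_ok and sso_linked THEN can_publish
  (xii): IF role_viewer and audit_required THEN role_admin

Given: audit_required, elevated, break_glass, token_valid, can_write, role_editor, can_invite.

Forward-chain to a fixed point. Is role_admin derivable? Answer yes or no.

Round 1: (iv) [IF elevated THEN mfa_enrolled]; (v) [IF audit_required and break_glass THEN restricted_mode]; (viii) [IF elevated and break_glass and can_write THEN sso_linked]. New: mfa_enrolled, restricted_mode, sso_linked.
Round 2: (iii) [IF restricted_mode and can_invite THEN can_delete]. New: can_delete.
Round 3: (ii) [IF can_delete and role_editor THEN quota_ok]. New: quota_ok.
Round 4: (vii) [IF quota_ok and break_glass THEN owner]; (x) [IF can_delete and quota_ok THEN export_allowed]; (xi) [IF quota_ok and sso_linked THEN can_publish]. New: owner, export_allowed, can_publish.
Fixed point reached. role_admin is concluded only by (xii); (xii) needs role_viewer (never derived).

no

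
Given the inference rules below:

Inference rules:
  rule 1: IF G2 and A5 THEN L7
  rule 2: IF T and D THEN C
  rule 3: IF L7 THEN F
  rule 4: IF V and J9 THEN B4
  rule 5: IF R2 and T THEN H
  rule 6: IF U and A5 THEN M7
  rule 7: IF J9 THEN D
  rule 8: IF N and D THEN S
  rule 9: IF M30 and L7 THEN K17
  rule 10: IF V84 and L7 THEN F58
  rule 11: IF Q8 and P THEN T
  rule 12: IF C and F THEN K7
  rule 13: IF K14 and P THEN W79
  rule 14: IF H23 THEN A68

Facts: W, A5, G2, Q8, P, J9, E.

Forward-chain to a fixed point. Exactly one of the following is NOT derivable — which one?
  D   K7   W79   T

W79

Round 1 fires rule 1, rule 7, rule 11, giving L7, D, T.
Round 2 fires rule 2, rule 3, giving C, F.
Round 3 fires rule 12, giving K7.
Derived: T (round 1), D (round 1), K7 (round 3). W79 never appears in any round.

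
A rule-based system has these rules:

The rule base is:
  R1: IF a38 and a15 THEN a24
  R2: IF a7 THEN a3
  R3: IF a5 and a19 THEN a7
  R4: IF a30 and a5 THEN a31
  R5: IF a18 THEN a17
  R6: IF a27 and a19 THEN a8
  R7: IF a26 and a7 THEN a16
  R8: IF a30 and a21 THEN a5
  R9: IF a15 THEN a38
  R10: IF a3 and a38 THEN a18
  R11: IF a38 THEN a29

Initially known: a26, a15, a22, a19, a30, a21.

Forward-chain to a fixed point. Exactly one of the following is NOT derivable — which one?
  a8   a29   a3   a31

a8

Round 1 fires R8, R9, giving a5, a38.
Round 2 fires R1, R3, R4, R11, giving a24, a7, a31, a29.
Round 3 fires R2, R7, giving a3, a16.
Round 4 fires R10, giving a18.
Round 5 fires R5, giving a17.
Derived: a3 (round 3), a29 (round 2), a31 (round 2). a8 never appears in any round.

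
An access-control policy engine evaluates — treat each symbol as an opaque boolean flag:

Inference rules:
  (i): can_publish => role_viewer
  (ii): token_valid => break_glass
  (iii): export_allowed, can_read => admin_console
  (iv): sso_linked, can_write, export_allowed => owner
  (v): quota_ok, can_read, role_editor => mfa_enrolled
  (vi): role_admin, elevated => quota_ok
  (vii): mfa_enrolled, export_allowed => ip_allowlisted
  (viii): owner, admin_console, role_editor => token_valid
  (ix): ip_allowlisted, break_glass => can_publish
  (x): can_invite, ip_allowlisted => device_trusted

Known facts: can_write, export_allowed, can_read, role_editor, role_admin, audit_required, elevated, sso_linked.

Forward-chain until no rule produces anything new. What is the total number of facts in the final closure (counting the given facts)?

17

Round 1: (iii) [export_allowed, can_read => admin_console]; (iv) [sso_linked, can_write, export_allowed => owner]; (vi) [role_admin, elevated => quota_ok]. New: admin_console, owner, quota_ok.
Round 2: (v) [quota_ok, can_read, role_editor => mfa_enrolled]; (viii) [owner, admin_console, role_editor => token_valid]. New: mfa_enrolled, token_valid.
Round 3: (ii) [token_valid => break_glass]; (vii) [mfa_enrolled, export_allowed => ip_allowlisted]. New: break_glass, ip_allowlisted.
Round 4: (ix) [ip_allowlisted, break_glass => can_publish]. New: can_publish.
Round 5: (i) [can_publish => role_viewer]. New: role_viewer.
Closure: {admin_console, audit_required, break_glass, can_publish, can_read, can_write, elevated, export_allowed, ip_allowlisted, mfa_enrolled, owner, quota_ok, role_admin, role_editor, role_viewer, sso_linked, token_valid} — 17 facts.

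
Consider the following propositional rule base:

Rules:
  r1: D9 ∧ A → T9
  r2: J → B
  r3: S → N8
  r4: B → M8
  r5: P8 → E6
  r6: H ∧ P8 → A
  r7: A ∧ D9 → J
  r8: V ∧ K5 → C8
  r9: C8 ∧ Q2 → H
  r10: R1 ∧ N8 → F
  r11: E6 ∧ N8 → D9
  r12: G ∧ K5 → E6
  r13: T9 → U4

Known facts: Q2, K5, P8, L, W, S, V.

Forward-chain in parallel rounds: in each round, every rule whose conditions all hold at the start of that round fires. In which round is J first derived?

4

Round 1: r3 [S → N8]; r5 [P8 → E6]; r8 [V ∧ K5 → C8]. New: N8, E6, C8.
Round 2: r9 [C8 ∧ Q2 → H]; r11 [E6 ∧ N8 → D9]. New: H, D9.
Round 3: r6 [H ∧ P8 → A]. New: A.
Round 4: r1 [D9 ∧ A → T9]; r7 [A ∧ D9 → J]. New: T9, J.
J first appears in round 4.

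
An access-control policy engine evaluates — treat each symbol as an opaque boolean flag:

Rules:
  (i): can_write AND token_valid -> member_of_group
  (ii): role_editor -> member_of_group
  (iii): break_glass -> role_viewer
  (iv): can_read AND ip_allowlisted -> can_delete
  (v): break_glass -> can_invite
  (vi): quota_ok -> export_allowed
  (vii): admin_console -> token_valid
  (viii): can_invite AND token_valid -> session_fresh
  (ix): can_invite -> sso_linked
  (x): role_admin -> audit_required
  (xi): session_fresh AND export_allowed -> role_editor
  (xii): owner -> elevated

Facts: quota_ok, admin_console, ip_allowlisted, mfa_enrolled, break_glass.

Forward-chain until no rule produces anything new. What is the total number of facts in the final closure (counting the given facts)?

13

Round 1 fires (iii), (v), (vi), (vii), giving role_viewer, can_invite, export_allowed, token_valid.
Round 2 fires (viii), (ix), giving session_fresh, sso_linked.
Round 3 fires (xi), giving role_editor.
Round 4 fires (ii), giving member_of_group.
Closure: {admin_console, break_glass, can_invite, export_allowed, ip_allowlisted, member_of_group, mfa_enrolled, quota_ok, role_editor, role_viewer, session_fresh, sso_linked, token_valid} — 13 facts.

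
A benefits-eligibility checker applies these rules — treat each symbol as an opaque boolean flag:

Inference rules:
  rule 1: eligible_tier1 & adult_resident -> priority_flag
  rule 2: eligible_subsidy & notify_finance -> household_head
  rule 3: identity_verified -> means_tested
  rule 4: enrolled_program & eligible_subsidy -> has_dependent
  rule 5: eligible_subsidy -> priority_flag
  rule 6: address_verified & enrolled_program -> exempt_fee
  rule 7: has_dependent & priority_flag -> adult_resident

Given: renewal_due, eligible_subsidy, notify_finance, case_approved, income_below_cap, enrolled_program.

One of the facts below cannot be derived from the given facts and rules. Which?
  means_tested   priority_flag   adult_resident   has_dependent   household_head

[1] rule 2 [eligible_subsidy & notify_finance -> household_head]; rule 4 [enrolled_program & eligible_subsidy -> has_dependent]; rule 5 [eligible_subsidy -> priority_flag]. ⇒ new: household_head, has_dependent, priority_flag.
[2] rule 7 [has_dependent & priority_flag -> adult_resident]. ⇒ new: adult_resident.
Derived: priority_flag (round 1), has_dependent (round 1), household_head (round 1), adult_resident (round 2). means_tested never appears in any round.

means_tested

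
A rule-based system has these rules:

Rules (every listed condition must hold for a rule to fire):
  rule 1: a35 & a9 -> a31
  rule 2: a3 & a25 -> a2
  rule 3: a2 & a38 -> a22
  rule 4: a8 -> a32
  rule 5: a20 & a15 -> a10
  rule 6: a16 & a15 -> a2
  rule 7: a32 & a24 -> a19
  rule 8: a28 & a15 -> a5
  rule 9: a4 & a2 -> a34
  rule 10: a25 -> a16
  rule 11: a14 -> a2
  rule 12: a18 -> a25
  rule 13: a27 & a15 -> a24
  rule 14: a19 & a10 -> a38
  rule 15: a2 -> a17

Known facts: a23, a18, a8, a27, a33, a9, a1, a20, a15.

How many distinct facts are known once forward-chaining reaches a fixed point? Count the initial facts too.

19

Round 1: rule 4 [a8 -> a32]; rule 5 [a20 & a15 -> a10]; rule 12 [a18 -> a25]; rule 13 [a27 & a15 -> a24]. Adds a32, a10, a25, a24.
Round 2: rule 7 [a32 & a24 -> a19]; rule 10 [a25 -> a16]. Adds a19, a16.
Round 3: rule 6 [a16 & a15 -> a2]; rule 14 [a19 & a10 -> a38]. Adds a2, a38.
Round 4: rule 3 [a2 & a38 -> a22]; rule 15 [a2 -> a17]. Adds a22, a17.
Closure: {a1, a10, a15, a16, a17, a18, a19, a2, a20, a22, a23, a24, a25, a27, a32, a33, a38, a8, a9} — 19 facts.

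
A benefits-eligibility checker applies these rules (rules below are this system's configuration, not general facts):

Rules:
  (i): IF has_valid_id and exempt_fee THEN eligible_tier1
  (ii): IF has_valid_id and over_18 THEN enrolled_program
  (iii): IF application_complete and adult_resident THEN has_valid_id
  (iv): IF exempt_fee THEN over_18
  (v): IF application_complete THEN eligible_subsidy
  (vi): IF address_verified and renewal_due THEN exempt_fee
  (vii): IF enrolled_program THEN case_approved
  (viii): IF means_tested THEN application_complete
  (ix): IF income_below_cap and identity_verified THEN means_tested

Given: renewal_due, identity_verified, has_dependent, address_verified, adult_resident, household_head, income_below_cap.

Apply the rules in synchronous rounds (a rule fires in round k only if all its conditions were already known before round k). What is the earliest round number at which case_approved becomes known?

5

Round 1: (vi) [IF address_verified and renewal_due THEN exempt_fee]; (ix) [IF income_below_cap and identity_verified THEN means_tested]. Adds exempt_fee, means_tested.
Round 2: (iv) [IF exempt_fee THEN over_18]; (viii) [IF means_tested THEN application_complete]. Adds over_18, application_complete.
Round 3: (iii) [IF application_complete and adult_resident THEN has_valid_id]; (v) [IF application_complete THEN eligible_subsidy]. Adds has_valid_id, eligible_subsidy.
Round 4: (i) [IF has_valid_id and exempt_fee THEN eligible_tier1]; (ii) [IF has_valid_id and over_18 THEN enrolled_program]. Adds eligible_tier1, enrolled_program.
Round 5: (vii) [IF enrolled_program THEN case_approved]. Adds case_approved.
case_approved first appears in round 5.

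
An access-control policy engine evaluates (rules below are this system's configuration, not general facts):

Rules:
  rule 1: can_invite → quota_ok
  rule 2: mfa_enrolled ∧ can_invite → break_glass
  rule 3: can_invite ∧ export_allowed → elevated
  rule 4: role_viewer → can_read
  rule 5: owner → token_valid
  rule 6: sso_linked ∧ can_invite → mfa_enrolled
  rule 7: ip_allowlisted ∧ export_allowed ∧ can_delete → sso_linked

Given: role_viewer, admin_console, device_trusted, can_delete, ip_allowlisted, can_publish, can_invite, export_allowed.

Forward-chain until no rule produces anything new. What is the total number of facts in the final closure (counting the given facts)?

Round 1: rule 1 [can_invite → quota_ok]; rule 3 [can_invite ∧ export_allowed → elevated]; rule 4 [role_viewer → can_read]; rule 7 [ip_allowlisted ∧ export_allowed ∧ can_delete → sso_linked]. Adds quota_ok, elevated, can_read, sso_linked.
Round 2: rule 6 [sso_linked ∧ can_invite → mfa_enrolled]. Adds mfa_enrolled.
Round 3: rule 2 [mfa_enrolled ∧ can_invite → break_glass]. Adds break_glass.
Closure: {admin_console, break_glass, can_delete, can_invite, can_publish, can_read, device_trusted, elevated, export_allowed, ip_allowlisted, mfa_enrolled, quota_ok, role_viewer, sso_linked} — 14 facts.

14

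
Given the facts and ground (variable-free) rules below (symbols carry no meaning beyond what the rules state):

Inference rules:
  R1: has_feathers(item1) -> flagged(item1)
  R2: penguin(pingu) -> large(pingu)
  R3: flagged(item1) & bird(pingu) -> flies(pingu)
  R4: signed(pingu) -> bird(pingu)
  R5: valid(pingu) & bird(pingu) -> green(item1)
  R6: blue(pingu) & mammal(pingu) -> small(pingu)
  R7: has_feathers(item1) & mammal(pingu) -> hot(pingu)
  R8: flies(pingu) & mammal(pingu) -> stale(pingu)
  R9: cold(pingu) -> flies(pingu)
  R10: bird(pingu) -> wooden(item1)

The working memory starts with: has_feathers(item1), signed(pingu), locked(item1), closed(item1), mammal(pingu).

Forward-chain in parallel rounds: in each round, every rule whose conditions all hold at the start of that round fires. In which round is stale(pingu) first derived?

3

Round 1: R1 [has_feathers(item1) -> flagged(item1)]; R4 [signed(pingu) -> bird(pingu)]; R7 [has_feathers(item1) & mammal(pingu) -> hot(pingu)]. New: flagged(item1), bird(pingu), hot(pingu).
Round 2: R3 [flagged(item1) & bird(pingu) -> flies(pingu)]; R10 [bird(pingu) -> wooden(item1)]. New: flies(pingu), wooden(item1).
Round 3: R8 [flies(pingu) & mammal(pingu) -> stale(pingu)]. New: stale(pingu).
stale(pingu) first appears in round 3.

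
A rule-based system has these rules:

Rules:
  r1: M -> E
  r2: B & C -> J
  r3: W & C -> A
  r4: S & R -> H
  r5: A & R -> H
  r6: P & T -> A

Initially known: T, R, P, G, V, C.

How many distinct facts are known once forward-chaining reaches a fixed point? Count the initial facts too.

8

Round 1 — r6, derive A.
Round 2 — r5, derive H.
Closure: {A, C, G, H, P, R, T, V} — 8 facts.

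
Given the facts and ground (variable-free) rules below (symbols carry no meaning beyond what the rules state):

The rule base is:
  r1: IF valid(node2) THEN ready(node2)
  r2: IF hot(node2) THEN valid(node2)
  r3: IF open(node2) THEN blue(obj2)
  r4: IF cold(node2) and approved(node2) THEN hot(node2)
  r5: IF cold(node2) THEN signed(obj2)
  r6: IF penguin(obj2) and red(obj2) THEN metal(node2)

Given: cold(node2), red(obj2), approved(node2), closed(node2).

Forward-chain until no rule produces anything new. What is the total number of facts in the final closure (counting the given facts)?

8

Round 1: r4 [IF cold(node2) and approved(node2) THEN hot(node2)]; r5 [IF cold(node2) THEN signed(obj2)]. Adds hot(node2), signed(obj2).
Round 2: r2 [IF hot(node2) THEN valid(node2)]. Adds valid(node2).
Round 3: r1 [IF valid(node2) THEN ready(node2)]. Adds ready(node2).
Closure: {approved(node2), closed(node2), cold(node2), hot(node2), ready(node2), red(obj2), signed(obj2), valid(node2)} — 8 facts.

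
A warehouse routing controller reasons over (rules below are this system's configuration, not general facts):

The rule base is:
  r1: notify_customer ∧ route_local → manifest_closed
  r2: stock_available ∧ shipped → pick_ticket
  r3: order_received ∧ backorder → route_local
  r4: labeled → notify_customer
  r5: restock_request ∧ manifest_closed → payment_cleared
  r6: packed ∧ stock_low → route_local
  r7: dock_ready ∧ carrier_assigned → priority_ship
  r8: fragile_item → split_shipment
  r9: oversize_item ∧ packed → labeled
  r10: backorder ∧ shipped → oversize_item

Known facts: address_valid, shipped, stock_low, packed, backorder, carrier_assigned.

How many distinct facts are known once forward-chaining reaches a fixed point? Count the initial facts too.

Round 1 fires r6, r10, giving route_local, oversize_item.
Round 2 fires r9, giving labeled.
Round 3 fires r4, giving notify_customer.
Round 4 fires r1, giving manifest_closed.
Closure: {address_valid, backorder, carrier_assigned, labeled, manifest_closed, notify_customer, oversize_item, packed, route_local, shipped, stock_low} — 11 facts.

11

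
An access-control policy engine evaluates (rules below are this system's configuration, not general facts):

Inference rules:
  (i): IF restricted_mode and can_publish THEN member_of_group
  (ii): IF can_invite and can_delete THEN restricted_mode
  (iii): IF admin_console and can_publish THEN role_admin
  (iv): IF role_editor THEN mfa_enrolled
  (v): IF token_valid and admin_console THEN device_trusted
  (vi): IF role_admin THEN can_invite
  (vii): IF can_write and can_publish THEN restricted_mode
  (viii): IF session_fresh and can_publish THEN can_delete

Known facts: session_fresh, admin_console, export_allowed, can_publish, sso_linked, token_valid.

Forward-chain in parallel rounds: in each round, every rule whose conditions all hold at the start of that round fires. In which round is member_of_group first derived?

4

Round 1: (iii) [IF admin_console and can_publish THEN role_admin]; (v) [IF token_valid and admin_console THEN device_trusted]; (viii) [IF session_fresh and can_publish THEN can_delete]. New: role_admin, device_trusted, can_delete.
Round 2: (vi) [IF role_admin THEN can_invite]. New: can_invite.
Round 3: (ii) [IF can_invite and can_delete THEN restricted_mode]. New: restricted_mode.
Round 4: (i) [IF restricted_mode and can_publish THEN member_of_group]. New: member_of_group.
member_of_group first appears in round 4.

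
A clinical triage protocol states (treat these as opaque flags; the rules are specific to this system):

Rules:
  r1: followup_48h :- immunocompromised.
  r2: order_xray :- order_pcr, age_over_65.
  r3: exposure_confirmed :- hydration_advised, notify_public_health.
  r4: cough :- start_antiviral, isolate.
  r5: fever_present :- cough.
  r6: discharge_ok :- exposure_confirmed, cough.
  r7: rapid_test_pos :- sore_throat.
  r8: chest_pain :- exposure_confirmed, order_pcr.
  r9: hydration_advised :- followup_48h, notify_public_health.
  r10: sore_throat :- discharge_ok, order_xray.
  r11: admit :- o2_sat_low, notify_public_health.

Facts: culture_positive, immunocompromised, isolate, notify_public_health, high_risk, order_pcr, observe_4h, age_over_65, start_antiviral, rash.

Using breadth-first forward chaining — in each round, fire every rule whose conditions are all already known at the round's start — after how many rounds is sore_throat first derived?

5

Round 1 fires r1, r2, r4, giving followup_48h, order_xray, cough.
Round 2 fires r5, r9, giving fever_present, hydration_advised.
Round 3 fires r3, giving exposure_confirmed.
Round 4 fires r6, r8, giving discharge_ok, chest_pain.
Round 5 fires r10, giving sore_throat.
sore_throat first appears in round 5.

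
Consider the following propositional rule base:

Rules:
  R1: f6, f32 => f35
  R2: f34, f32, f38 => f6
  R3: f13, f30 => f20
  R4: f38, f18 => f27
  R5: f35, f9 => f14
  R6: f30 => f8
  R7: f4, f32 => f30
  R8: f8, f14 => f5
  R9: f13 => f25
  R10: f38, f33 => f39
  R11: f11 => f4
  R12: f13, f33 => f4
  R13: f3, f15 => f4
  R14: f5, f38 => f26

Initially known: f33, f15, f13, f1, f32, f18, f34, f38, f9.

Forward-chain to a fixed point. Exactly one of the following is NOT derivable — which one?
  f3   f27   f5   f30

f3

Round 1 — R2, R4, R9, R10, R12, derive f6, f27, f25, f39, f4.
Round 2 — R1, R7, derive f35, f30.
Round 3 — R3, R5, R6, derive f20, f14, f8.
Round 4 — R8, derive f5.
Round 5 — R14, derive f26.
Derived: f27 (round 1), f5 (round 4), f30 (round 2). f3 never appears in any round.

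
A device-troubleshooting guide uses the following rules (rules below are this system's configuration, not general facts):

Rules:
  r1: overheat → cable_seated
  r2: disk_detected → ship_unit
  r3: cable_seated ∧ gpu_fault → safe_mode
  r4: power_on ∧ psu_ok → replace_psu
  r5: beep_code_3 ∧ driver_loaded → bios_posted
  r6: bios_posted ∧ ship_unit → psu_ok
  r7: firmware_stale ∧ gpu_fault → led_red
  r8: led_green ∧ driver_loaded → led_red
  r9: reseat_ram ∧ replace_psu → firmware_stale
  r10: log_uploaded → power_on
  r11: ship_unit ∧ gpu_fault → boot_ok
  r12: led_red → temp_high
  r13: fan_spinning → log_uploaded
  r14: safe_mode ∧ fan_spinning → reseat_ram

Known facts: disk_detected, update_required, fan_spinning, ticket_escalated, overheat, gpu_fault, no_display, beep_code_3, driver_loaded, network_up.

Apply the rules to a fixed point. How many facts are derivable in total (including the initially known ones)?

23

Round 1: r1 [overheat → cable_seated]; r2 [disk_detected → ship_unit]; r5 [beep_code_3 ∧ driver_loaded → bios_posted]; r13 [fan_spinning → log_uploaded]. Adds cable_seated, ship_unit, bios_posted, log_uploaded.
Round 2: r3 [cable_seated ∧ gpu_fault → safe_mode]; r6 [bios_posted ∧ ship_unit → psu_ok]; r10 [log_uploaded → power_on]; r11 [ship_unit ∧ gpu_fault → boot_ok]. Adds safe_mode, psu_ok, power_on, boot_ok.
Round 3: r4 [power_on ∧ psu_ok → replace_psu]; r14 [safe_mode ∧ fan_spinning → reseat_ram]. Adds replace_psu, reseat_ram.
Round 4: r9 [reseat_ram ∧ replace_psu → firmware_stale]. Adds firmware_stale.
Round 5: r7 [firmware_stale ∧ gpu_fault → led_red]. Adds led_red.
Round 6: r12 [led_red → temp_high]. Adds temp_high.
Closure: {beep_code_3, bios_posted, boot_ok, cable_seated, disk_detected, driver_loaded, fan_spinning, firmware_stale, gpu_fault, led_red, log_uploaded, network_up, no_display, overheat, power_on, psu_ok, replace_psu, reseat_ram, safe_mode, ship_unit, temp_high, ticket_escalated, update_required} — 23 facts.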